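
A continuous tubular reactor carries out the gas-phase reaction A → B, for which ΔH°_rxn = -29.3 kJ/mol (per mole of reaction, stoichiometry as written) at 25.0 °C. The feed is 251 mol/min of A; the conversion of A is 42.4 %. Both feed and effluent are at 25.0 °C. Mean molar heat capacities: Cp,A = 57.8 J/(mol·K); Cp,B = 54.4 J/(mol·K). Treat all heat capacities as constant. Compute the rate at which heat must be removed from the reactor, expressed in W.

Extent of reaction ξ = 0.424 × 251 = 106.42 mol/min
Reaction term: ξ·ΔH°_rxn = 106.42 × -29.3 = -3118.2 kJ/min
Q = ΔH = -3118.2 kJ/min = -51.97 kW
Heat removed = 51970 W

Q_out = 52000 W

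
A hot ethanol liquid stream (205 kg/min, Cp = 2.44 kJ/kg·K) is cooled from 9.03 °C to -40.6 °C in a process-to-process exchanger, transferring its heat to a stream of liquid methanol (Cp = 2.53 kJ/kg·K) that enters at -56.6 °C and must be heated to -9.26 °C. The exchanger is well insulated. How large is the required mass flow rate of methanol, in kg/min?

Heat released by hot stream: Q = 205 × 2.44 × (9.03 − -40.6) = 24825 kJ/min
Energy balance on cold side (adiabatic exchanger): Q = ṁ_c·Cp_c·(T_c,out − T_c,in)
ṁ_c = 24825 / [2.53 × (-9.26 − -56.6)] = 207.27 kg/min

ṁ_c = 207 kg/min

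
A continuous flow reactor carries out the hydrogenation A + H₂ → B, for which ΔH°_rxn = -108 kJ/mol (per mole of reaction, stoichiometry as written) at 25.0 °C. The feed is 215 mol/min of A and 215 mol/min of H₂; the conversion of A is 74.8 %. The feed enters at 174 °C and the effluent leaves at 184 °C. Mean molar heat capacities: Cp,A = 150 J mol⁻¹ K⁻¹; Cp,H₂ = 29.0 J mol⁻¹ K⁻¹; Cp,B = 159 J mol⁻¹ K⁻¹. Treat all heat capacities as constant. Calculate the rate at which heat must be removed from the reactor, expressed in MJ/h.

Extent of reaction ξ = 0.748 × 215 = 160.82 mol/min
Reaction term: ξ·ΔH°_rxn = 160.82 × -108 = -17369 kJ/min
Sensible, feed 174→25 °C: -5734.3 kJ/min
Outlet flows (mol/min): A 54.18, H₂ 54.18, B 160.82
Sensible, products 25→184 °C: 5607.7 kJ/min
Q = ΔH = -17495 kJ/min = -291.59 kW
Heat removed = 1049.7 MJ/h

Q_out = 1050 MJ/h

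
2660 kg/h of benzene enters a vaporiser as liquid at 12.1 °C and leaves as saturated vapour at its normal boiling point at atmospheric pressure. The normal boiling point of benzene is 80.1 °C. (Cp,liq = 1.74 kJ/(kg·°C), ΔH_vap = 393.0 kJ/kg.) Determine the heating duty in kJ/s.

liquid 12.1→80.1 °C: 118.32 kJ/kg
vaporisation at 80.1 °C: 393 kJ/kg
Δh = 118.32 + 393 = 511.32 kJ/kg
Q = ṁ·Δh = 2660 kg/h × 511.32 kJ/kg = 1.3601e+06 kJ/h
|Q| = 377.81 kW

Q = 378 kJ/s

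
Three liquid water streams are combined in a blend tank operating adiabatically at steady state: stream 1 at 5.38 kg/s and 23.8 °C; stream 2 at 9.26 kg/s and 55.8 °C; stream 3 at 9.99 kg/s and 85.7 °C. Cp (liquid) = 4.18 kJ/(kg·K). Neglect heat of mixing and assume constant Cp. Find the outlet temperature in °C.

No heat crosses the boundary, so H_out = H_in.
T_out = Σ ṁᵢCp,ᵢTᵢ / Σ ṁᵢCp,ᵢ
      = 6273.7 / 102.95 = 60.938 °C

T_out = 60.9 °C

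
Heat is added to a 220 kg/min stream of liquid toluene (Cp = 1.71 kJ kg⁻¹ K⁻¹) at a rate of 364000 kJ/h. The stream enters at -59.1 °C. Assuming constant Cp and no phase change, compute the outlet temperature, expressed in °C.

Q = 364000 kJ/h = 6066.7 kJ/min
ΔT = Q/(ṁ·Cp) = 6066.7/(220×1.71) = 16.126 K
T_out = -59.1 + 16.126 = -42.974 °C

T_out = -43.0 °C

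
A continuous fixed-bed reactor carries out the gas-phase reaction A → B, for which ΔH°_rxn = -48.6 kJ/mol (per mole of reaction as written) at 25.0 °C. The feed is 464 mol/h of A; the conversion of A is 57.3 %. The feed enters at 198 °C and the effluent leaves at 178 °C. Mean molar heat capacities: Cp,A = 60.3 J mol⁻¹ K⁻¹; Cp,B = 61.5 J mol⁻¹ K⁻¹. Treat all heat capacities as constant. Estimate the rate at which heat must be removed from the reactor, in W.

Q_out = 3730 W

Extent of reaction ξ = 0.573 × 464 = 265.87 mol/h
Reaction term: ξ·ΔH°_rxn = 265.87 × -48.6 = -12921 kJ/h
Sensible, feed 198→25 °C: -4840.4 kJ/h
Outlet flows (mol/h): A 198.13, B 265.87
Sensible, products 25→178 °C: 4329.6 kJ/h
Q = ΔH = -13432 kJ/h = -3.7312 kW
Heat removed = 3731.2 W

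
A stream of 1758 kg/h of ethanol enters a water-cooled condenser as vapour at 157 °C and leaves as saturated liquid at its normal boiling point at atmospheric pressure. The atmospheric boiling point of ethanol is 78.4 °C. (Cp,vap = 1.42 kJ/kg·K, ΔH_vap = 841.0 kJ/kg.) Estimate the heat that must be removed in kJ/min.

Q_c = 27900 kJ/min

vapour 157→78.4 °C: -111.61 kJ/kg
condensation at 78.4 °C: -841 kJ/kg
Δh = -111.61 + -841 = -952.61 kJ/kg
Q = ṁ·Δh = 1758 kg/h × -952.61 kJ/kg = -1.6747e+06 kJ/h
|Q| = 465.19 kW = 27912 kJ/min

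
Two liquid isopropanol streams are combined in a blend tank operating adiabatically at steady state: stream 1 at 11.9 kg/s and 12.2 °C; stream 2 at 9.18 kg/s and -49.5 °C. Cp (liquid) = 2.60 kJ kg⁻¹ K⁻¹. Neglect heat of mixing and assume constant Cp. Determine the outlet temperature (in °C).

T_out = -14.7 °C

Adiabatic, steady state ⇒ Σ ṁᵢCp,ᵢ(T_out − Tᵢ) = 0
Σ ṁᵢCp,ᵢTᵢ = 11.9×2.60×12.2 + 9.18×2.60×-49.5 = -804
Σ ṁᵢCp,ᵢ = 11.9×2.60 + 9.18×2.60 = 54.808
T_out = -804 / 54.808 = -14.669 °C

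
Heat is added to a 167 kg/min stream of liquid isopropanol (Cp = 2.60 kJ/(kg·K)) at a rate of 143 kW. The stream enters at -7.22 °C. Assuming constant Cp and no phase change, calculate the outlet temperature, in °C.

T_out = 12.5 °C

Q = 143 kW = 8580 kJ/min
ΔT = Q/(ṁ·Cp) = 8580/(167×2.60) = 19.76 K
T_out = -7.22 + 19.76 = 12.54 °C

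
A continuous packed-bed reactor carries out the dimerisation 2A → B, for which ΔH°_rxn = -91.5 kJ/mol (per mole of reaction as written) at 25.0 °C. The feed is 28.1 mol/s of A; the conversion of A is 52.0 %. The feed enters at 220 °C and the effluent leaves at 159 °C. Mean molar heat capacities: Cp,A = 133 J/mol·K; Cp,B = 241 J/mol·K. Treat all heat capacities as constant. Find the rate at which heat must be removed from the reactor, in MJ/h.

Extent of reaction ξ = 0.520 × 28.1 / 2 = 7.306 mol/s
Reaction term: ξ·ΔH°_rxn = 7.306 × -91.5 = -668.5 kJ/s
Sensible, feed 220→25 °C: -728.77 kJ/s
Outlet flows (mol/s): A 13.488, B 7.306
Sensible, products 25→159 °C: 476.32 kJ/s
Q = ΔH = -920.95 kJ/s = -920.95 kW
Heat removed = 3315.4 MJ/h

Q_out = 3320 MJ/h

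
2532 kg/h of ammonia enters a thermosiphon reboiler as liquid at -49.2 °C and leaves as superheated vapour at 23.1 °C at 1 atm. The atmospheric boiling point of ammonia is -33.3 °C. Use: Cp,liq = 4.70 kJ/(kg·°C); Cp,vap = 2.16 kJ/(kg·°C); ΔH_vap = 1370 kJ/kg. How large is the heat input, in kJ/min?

liquid -49.2→-33.3 °C: 74.73 kJ/kg
vaporisation at -33.3 °C: 1370 kJ/kg
vapour -33.3→23.1 °C: 121.82 kJ/kg
Δh = 74.73 + 1370 + 121.82 = 1566.6 kJ/kg
Q = ṁ·Δh = 2532 kg/h × 1566.6 kJ/kg = 3.9665e+06 kJ/h
|Q| = 1101.8 kW = 66109 kJ/min

Q = 66100 kJ/min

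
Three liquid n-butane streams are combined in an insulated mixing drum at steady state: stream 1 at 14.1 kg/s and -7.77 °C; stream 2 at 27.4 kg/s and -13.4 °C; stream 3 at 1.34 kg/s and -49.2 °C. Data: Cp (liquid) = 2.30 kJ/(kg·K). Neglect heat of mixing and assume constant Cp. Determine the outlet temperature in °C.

T_out = -12.7 °C

Energy balance with Q = 0: Σ ṁᵢCp,ᵢ(T_out − Tᵢ) = 0
Σ ṁᵢCp,ᵢTᵢ = 14.1×2.30×-7.77 + 27.4×2.30×-13.4 + 1.34×2.30×-49.2 = -1248.1
Σ ṁᵢCp,ᵢ = 14.1×2.30 + 27.4×2.30 + 1.34×2.30 = 98.532
T_out = -1248.1 / 98.532 = -12.667 °C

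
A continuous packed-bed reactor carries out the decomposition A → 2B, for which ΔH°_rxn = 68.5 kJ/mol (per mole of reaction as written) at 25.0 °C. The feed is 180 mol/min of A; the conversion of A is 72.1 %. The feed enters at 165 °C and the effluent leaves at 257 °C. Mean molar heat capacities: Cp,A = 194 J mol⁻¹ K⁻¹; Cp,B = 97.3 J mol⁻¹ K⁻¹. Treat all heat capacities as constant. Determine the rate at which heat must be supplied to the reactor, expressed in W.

Q_in = 202000 W

Extent of reaction ξ = 0.721 × 180 = 129.78 mol/min
Reaction term: ξ·ΔH°_rxn = 129.78 × 68.5 = 8889.9 kJ/min
Sensible, feed 165→25 °C: -4888.8 kJ/min
Outlet flows (mol/min): A 50.22, B 259.56
Sensible, products 25→257 °C: 8119.5 kJ/min
Q = ΔH = 12121 kJ/min = 202.01 kW
Heat supplied = 202010 W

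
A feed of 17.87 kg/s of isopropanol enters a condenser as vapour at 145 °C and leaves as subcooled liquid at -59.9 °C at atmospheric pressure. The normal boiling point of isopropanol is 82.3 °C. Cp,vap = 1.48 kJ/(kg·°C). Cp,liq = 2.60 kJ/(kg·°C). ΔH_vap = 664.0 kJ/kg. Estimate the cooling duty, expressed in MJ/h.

vapour 145→82.3 °C: -92.796 kJ/kg
condensation at 82.3 °C: -664 kJ/kg
liquid 82.3→-59.9 °C: -369.72 kJ/kg
Δh = -92.796 + -664 + -369.72 = -1126.5 kJ/kg
Q = ṁ·Δh = 17.87 kg/s × -1126.5 kJ/kg = -20131 kJ/s
|Q| = 20131 kW = 72471 MJ/h

Q_c = 72500 MJ/h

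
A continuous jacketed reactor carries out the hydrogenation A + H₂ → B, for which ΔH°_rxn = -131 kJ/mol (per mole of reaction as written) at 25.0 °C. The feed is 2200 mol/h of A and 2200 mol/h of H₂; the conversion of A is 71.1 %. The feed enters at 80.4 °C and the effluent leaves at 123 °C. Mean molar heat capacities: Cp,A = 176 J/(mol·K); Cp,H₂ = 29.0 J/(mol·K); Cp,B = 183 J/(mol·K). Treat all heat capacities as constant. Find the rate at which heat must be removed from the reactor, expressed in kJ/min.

Extent of reaction ξ = 0.711 × 2200 = 1564.2 mol/h
Reaction term: ξ·ΔH°_rxn = 1564.2 × -131 = -204910 kJ/h
Sensible, feed 80.4→25 °C: -24985 kJ/h
Outlet flows (mol/h): A 635.8, H₂ 635.8, B 1564.2
Sensible, products 25→123 °C: 40826 kJ/h
Q = ΔH = -189070 kJ/h = -52.519 kW
Heat removed = 3151.2 kJ/min

Q_out = 3150 kJ/min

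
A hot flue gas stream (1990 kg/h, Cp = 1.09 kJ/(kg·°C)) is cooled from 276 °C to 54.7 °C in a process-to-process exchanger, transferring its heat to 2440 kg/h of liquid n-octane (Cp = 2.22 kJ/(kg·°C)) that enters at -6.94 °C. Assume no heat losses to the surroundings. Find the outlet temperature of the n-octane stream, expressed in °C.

T_c,out = 81.7 °C

Heat released by hot stream: Q = 1990 × 1.09 × (276 − 54.7) = 480020 kJ/h
Energy balance on cold side (adiabatic exchanger): Q = ṁ_c·Cp_c·(T_c,out − T_c,in)
T_c,out = -6.94 + 480020/(2440 × 2.22) = 81.677 °C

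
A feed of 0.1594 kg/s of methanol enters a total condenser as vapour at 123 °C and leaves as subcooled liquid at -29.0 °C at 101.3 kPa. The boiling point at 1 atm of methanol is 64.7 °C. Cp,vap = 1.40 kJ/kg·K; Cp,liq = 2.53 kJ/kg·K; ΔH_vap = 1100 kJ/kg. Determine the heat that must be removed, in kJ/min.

Q_c = 13600 kJ/min

vapour 123→64.7 °C: -81.62 kJ/kg
condensation at 64.7 °C: -1100 kJ/kg
liquid 64.7→-29.0 °C: -237.06 kJ/kg
Δh = -81.62 + -1100 + -237.06 = -1418.7 kJ/kg
Q = ṁ·Δh = 0.1594 kg/s × -1418.7 kJ/kg = -226.14 kJ/s
|Q| = 226.14 kW = 13568 kJ/min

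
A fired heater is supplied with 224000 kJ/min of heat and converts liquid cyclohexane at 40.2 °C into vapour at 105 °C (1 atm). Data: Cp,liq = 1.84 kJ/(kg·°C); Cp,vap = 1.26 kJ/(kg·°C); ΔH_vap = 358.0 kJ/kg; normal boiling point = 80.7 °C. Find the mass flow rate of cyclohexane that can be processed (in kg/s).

ṁ = 8.06 kg/s

Δh = 1.84×(80.7−40.2) + 358.0 + 1.26×(105−80.7) = 463.14 kJ/kg
Q = 224000 kJ/min = 3733.3 kJ/s = 3733.3 kJ/s
ṁ = Q/Δh = 3733.3 / 463.14 = 8.061 kg/s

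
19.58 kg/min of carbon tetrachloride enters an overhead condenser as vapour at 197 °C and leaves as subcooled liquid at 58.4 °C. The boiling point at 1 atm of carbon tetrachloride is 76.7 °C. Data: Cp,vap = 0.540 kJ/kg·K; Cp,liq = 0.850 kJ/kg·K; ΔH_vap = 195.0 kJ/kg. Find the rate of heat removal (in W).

Q_c = 89900 W

vapour 197→76.7 °C: -64.962 kJ/kg
condensation at 76.7 °C: -195 kJ/kg
liquid 76.7→58.4 °C: -15.555 kJ/kg
Δh = -64.962 + -195 + -15.555 = -275.52 kJ/kg
Q = ṁ·Δh = 19.58 kg/min × -275.52 kJ/kg = -5394.6 kJ/min
|Q| = 89.91 kW = 89910 W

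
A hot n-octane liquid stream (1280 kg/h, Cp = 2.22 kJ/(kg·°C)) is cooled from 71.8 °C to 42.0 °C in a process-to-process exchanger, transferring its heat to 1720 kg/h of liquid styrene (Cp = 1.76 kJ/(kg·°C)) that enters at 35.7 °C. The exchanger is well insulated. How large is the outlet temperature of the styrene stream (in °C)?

T_c,out = 63.7 °C

Heat released by hot stream: Q = 1280 × 2.22 × (71.8 − 42.0) = 84680 kJ/h
Energy balance on cold side (adiabatic exchanger): Q = ṁ_c·Cp_c·(T_c,out − T_c,in)
T_c,out = 35.7 + 84680/(1720 × 1.76) = 63.673 °C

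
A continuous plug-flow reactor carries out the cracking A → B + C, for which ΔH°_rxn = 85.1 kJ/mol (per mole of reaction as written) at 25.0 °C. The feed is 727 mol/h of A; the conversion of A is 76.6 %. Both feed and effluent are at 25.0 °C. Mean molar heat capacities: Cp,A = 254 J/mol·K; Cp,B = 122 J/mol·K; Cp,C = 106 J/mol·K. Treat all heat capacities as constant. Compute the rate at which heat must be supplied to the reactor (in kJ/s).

Extent of reaction ξ = 0.766 × 727 = 556.88 mol/h
Reaction term: ξ·ΔH°_rxn = 556.88 × 85.1 = 47391 kJ/h
Q = ΔH = 47391 kJ/h = 13.164 kW
Heat supplied = 13.164 kJ/s

Q_in = 13.2 kJ/s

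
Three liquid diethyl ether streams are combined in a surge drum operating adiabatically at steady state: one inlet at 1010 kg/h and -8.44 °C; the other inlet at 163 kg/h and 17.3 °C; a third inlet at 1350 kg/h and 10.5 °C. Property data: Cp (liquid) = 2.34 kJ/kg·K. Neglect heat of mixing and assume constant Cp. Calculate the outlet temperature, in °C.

T_out = 3.36 °C

Adiabatic, steady state ⇒ Σ ṁᵢCp,ᵢ(T_out − Tᵢ) = 0
Σ ṁᵢCp,ᵢTᵢ = 1010×2.34×-8.44 + 163×2.34×17.3 + 1350×2.34×10.5 = 19821
Σ ṁᵢCp,ᵢ = 1010×2.34 + 163×2.34 + 1350×2.34 = 5903.8
T_out = 19821 / 5903.8 = 3.3573 °C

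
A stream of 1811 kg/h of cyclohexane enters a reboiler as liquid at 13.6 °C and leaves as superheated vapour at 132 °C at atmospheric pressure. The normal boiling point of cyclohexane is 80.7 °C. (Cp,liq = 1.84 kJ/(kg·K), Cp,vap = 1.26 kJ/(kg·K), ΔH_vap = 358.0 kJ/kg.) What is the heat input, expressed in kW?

liquid 13.6→80.7 °C: 123.46 kJ/kg
vaporisation at 80.7 °C: 358 kJ/kg
vapour 80.7→132 °C: 64.638 kJ/kg
Δh = 123.46 + 358 + 64.638 = 546.1 kJ/kg
Q = ṁ·Δh = 1811 kg/h × 546.1 kJ/kg = 988990 kJ/h
|Q| = 274.72 kW

Q = 275 kW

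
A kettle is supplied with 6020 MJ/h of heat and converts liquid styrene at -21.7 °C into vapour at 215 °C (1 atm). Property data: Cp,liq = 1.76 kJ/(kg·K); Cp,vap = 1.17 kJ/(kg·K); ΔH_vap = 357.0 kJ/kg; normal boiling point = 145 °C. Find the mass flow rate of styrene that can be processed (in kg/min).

ṁ = 137 kg/min

Δh = 1.76×(145−-21.7) + 357.0 + 1.17×(215−145) = 732.29 kJ/kg
Q = 6020 MJ/h = 1672.2 kJ/s = 100330 kJ/min
ṁ = Q/Δh = 100330 / 732.29 = 137.01 kg/min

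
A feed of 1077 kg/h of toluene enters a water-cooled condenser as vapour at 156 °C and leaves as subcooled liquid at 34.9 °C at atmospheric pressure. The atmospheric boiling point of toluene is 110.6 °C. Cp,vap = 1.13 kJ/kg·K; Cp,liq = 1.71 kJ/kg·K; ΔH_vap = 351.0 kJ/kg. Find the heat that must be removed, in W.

vapour 156→110.6 °C: -51.302 kJ/kg
condensation at 110.6 °C: -351 kJ/kg
liquid 110.6→34.9 °C: -129.45 kJ/kg
Δh = -51.302 + -351 + -129.45 = -531.75 kJ/kg
Q = ṁ·Δh = 1077 kg/h × -531.75 kJ/kg = -572690 kJ/h
|Q| = 159.08 kW = 159080 W

Q_c = 159000 W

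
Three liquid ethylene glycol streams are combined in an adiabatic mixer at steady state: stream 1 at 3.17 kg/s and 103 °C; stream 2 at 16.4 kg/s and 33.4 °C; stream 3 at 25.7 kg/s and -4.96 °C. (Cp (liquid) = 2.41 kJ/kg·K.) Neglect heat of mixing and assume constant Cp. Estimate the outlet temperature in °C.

T_out = 16.5 °C

Energy balance with Q = 0: Σ ṁᵢCp,ᵢ(T_out − Tᵢ) = 0
Σ ṁᵢCp,ᵢTᵢ = 3.17×2.41×103 + 16.4×2.41×33.4 + 25.7×2.41×-4.96 = 1799.8
Σ ṁᵢCp,ᵢ = 3.17×2.41 + 16.4×2.41 + 25.7×2.41 = 109.1
T_out = 1799.8 / 109.1 = 16.497 °C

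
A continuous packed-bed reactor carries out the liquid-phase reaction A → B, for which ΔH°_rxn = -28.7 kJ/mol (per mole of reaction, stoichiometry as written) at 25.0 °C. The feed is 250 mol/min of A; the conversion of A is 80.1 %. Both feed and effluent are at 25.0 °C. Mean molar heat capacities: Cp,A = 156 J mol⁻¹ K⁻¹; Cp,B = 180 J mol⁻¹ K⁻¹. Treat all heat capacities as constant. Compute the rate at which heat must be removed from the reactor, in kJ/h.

Extent of reaction ξ = 0.801 × 250 = 200.25 mol/min
Reaction term: ξ·ΔH°_rxn = 200.25 × -28.7 = -5747.2 kJ/min
Q = ΔH = -5747.2 kJ/min = -95.786 kW
Heat removed = 344830 kJ/h

Q_out = 345000 kJ/h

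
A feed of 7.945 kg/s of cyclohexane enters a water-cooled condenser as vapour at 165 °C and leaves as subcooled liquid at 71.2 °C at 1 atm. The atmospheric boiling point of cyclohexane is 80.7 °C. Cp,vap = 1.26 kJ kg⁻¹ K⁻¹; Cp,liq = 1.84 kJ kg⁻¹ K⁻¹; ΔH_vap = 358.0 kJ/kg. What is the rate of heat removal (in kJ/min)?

Q_c = 230000 kJ/min

vapour 165→80.7 °C: -106.22 kJ/kg
condensation at 80.7 °C: -358 kJ/kg
liquid 80.7→71.2 °C: -17.48 kJ/kg
Δh = -106.22 + -358 + -17.48 = -481.7 kJ/kg
Q = ṁ·Δh = 7.945 kg/s × -481.7 kJ/kg = -3827.1 kJ/s
|Q| = 3827.1 kW = 229630 kJ/min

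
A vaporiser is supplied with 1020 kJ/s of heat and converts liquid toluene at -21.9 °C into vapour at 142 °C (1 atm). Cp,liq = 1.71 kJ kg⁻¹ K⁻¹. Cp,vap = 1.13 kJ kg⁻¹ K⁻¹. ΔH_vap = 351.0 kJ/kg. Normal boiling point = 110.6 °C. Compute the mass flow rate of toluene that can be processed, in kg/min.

Δh = 1.71×(110.6−-21.9) + 351.0 + 1.13×(142−110.6) = 613.06 kJ/kg
Q = 1020 kJ/s = 1020 kJ/s = 61200 kJ/min
ṁ = Q/Δh = 61200 / 613.06 = 99.828 kg/min

ṁ = 99.8 kg/min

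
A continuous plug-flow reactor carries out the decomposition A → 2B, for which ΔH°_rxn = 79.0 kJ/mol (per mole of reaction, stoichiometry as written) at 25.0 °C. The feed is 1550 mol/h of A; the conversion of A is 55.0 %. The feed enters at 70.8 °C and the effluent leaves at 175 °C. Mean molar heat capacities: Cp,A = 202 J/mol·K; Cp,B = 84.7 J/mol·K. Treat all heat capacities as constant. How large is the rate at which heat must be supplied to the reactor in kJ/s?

Extent of reaction ξ = 0.550 × 1550 = 852.5 mol/h
Reaction term: ξ·ΔH°_rxn = 852.5 × 79.0 = 67348 kJ/h
Sensible, feed 70.8→25 °C: -14340 kJ/h
Outlet flows (mol/h): A 697.5, B 1705
Sensible, products 25→175 °C: 42796 kJ/h
Q = ΔH = 95804 kJ/h = 26.612 kW
Heat supplied = 26.612 kJ/s

Q_in = 26.6 kJ/s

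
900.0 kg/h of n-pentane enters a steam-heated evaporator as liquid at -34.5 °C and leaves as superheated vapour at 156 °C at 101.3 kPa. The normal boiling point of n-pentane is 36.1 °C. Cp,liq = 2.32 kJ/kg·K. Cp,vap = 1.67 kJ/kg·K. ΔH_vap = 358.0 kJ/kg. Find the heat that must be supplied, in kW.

liquid -34.5→36.1 °C: 163.79 kJ/kg
vaporisation at 36.1 °C: 358 kJ/kg
vapour 36.1→156 °C: 200.23 kJ/kg
Δh = 163.79 + 358 + 200.23 = 722.02 kJ/kg
Q = ṁ·Δh = 900.0 kg/h × 722.02 kJ/kg = 649820 kJ/h
|Q| = 180.51 kW

Q = 181 kW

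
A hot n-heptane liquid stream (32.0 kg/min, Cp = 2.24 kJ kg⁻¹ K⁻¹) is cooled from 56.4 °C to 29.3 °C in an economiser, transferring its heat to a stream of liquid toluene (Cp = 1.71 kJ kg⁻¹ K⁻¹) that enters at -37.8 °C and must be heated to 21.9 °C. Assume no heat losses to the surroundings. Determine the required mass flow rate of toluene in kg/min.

Heat released by hot stream: Q = 32.0 × 2.24 × (56.4 − 29.3) = 1942.5 kJ/min
Energy balance on cold side (adiabatic exchanger): Q = ṁ_c·Cp_c·(T_c,out − T_c,in)
ṁ_c = 1942.5 / [1.71 × (21.9 − -37.8)] = 19.028 kg/min

ṁ_c = 19.0 kg/min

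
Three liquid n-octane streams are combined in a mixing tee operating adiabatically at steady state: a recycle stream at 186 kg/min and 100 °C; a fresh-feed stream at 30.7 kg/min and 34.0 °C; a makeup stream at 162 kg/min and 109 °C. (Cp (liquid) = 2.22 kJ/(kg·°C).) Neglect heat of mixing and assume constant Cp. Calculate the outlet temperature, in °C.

T_out = 98.5 °C

No heat crosses the boundary, so H_out = H_in.
T_out = Σ ṁᵢCp,ᵢTᵢ / Σ ṁᵢCp,ᵢ
      = 82810 / 840.71 = 98.5 °C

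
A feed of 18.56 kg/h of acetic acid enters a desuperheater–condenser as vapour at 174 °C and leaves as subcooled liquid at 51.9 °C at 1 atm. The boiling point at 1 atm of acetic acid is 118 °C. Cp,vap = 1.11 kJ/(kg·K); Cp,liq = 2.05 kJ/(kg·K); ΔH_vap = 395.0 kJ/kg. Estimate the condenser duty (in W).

vapour 174→118 °C: -62.16 kJ/kg
condensation at 118 °C: -395 kJ/kg
liquid 118→51.9 °C: -135.5 kJ/kg
Δh = -62.16 + -395 + -135.5 = -592.66 kJ/kg
Q = ṁ·Δh = 18.56 kg/h × -592.66 kJ/kg = -11000 kJ/h
|Q| = 3.0555 kW = 3055.5 W

Q_c = 3060 W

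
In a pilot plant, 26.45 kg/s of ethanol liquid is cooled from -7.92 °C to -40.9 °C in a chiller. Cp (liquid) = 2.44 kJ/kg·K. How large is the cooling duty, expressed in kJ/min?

Q_c = 128000 kJ/min

Q = ṁ·Cp·ΔT = 26.45 × 2.44 × (-40.9 − -7.92) = -2128.5 kJ/s
Cooling duty = 127710 kJ/min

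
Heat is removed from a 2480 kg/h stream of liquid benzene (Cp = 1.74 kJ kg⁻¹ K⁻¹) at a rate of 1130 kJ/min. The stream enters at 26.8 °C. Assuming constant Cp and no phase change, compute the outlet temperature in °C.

Q = 1130 kJ/min = 67800 kJ/h
ΔT = Q/(ṁ·Cp) = 67800/(2480×1.74) = 15.712 K
T_out = 26.8 − 15.712 = 11.088 °C

T_out = 11.1 °C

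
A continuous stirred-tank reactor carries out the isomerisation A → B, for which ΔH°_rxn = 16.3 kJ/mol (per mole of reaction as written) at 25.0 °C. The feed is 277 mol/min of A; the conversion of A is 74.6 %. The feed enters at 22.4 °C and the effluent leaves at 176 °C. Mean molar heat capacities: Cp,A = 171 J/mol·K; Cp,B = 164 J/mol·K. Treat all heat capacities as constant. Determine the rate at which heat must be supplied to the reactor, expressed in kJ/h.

Q_in = 626000 kJ/h

Extent of reaction ξ = 0.746 × 277 = 206.64 mol/min
Reaction term: ξ·ΔH°_rxn = 206.64 × 16.3 = 3368.3 kJ/min
Sensible, feed 22.4→25 °C: 123.15 kJ/min
Outlet flows (mol/min): A 70.358, B 206.64
Sensible, products 25→176 °C: 6934 kJ/min
Q = ΔH = 10425 kJ/min = 173.76 kW
Heat supplied = 625520 kJ/h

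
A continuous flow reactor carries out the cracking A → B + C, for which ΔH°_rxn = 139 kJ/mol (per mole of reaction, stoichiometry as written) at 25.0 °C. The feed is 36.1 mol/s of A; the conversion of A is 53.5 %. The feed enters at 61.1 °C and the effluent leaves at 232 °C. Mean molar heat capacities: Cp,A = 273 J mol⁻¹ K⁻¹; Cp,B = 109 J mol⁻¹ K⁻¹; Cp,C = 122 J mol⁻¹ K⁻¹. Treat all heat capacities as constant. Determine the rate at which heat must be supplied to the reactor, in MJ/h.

Q_in = 15100 MJ/h

Extent of reaction ξ = 0.535 × 36.1 = 19.314 mol/s
Reaction term: ξ·ΔH°_rxn = 19.314 × 139 = 2684.6 kJ/s
Sensible, feed 61.1→25 °C: -355.78 kJ/s
Outlet flows (mol/s): A 16.787, B 19.314, C 19.314
Sensible, products 25→232 °C: 1872.1 kJ/s
Q = ΔH = 4200.9 kJ/s = 4200.9 kW
Heat supplied = 15123 MJ/h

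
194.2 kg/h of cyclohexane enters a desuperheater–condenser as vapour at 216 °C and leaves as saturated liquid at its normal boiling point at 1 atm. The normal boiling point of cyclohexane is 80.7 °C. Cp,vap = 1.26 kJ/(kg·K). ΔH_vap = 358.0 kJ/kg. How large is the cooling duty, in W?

vapour 216→80.7 °C: -170.48 kJ/kg
condensation at 80.7 °C: -358 kJ/kg
Δh = -170.48 + -358 = -528.48 kJ/kg
Q = ṁ·Δh = 194.2 kg/h × -528.48 kJ/kg = -102630 kJ/h
|Q| = 28.508 kW = 28508 W

Q_c = 28500 W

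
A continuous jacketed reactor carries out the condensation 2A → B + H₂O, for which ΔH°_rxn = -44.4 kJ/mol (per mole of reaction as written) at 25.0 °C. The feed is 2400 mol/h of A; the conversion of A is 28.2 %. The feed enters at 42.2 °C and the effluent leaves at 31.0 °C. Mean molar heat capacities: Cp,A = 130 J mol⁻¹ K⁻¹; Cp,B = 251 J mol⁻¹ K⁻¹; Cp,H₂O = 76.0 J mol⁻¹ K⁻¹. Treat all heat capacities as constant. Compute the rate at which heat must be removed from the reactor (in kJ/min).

Extent of reaction ξ = 0.282 × 2400 / 2 = 338.4 mol/h
Reaction term: ξ·ΔH°_rxn = 338.4 × -44.4 = -15025 kJ/h
Sensible, feed 42.2→25 °C: -5366.4 kJ/h
Outlet flows (mol/h): A 1723.2, B 338.4, H₂O 338.4
Sensible, products 25→31.0 °C: 2008 kJ/h
Q = ΔH = -18383 kJ/h = -5.1065 kW
Heat removed = 306.39 kJ/min

Q_out = 306 kJ/min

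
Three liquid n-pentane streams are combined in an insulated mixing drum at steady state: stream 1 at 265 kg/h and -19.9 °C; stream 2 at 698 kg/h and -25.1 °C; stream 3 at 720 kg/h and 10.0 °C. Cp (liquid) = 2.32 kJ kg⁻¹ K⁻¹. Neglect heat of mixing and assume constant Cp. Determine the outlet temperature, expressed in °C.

T_out = -9.27 °C

Adiabatic, steady state ⇒ Σ ṁᵢCp,ᵢ(T_out − Tᵢ) = 0
T_out = Σ ṁᵢCp,ᵢTᵢ / Σ ṁᵢCp,ᵢ
      = -36176 / 3904.6 = -9.2652 °C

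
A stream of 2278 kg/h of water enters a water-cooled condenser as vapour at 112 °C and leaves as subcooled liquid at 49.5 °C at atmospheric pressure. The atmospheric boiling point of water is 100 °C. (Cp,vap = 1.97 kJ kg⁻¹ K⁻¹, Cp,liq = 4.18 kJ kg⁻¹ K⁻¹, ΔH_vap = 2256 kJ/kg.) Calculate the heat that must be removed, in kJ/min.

Q_c = 94600 kJ/min

vapour 112→100 °C: -23.64 kJ/kg
condensation at 100 °C: -2256 kJ/kg
liquid 100→49.5 °C: -211.09 kJ/kg
Δh = -23.64 + -2256 + -211.09 = -2490.7 kJ/kg
Q = ṁ·Δh = 2278 kg/h × -2490.7 kJ/kg = -5.6739e+06 kJ/h
|Q| = 1576.1 kW = 94565 kJ/min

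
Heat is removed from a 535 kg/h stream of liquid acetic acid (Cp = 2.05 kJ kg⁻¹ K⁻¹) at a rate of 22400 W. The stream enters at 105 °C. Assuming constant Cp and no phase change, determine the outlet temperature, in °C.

T_out = 31.5 °C

Q = 22400 W = 80640 kJ/h
ΔT = Q/(ṁ·Cp) = 80640/(535×2.05) = 73.526 K
T_out = 105 − 73.526 = 31.474 °C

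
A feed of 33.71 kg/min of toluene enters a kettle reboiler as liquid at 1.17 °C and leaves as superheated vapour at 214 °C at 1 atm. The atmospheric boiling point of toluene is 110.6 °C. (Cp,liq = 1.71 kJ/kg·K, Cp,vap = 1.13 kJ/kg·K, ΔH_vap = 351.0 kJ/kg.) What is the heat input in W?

liquid 1.17→110.6 °C: 187.13 kJ/kg
vaporisation at 110.6 °C: 351 kJ/kg
vapour 110.6→214 °C: 116.84 kJ/kg
Δh = 187.13 + 351 + 116.84 = 654.97 kJ/kg
Q = ṁ·Δh = 33.71 kg/min × 654.97 kJ/kg = 22079 kJ/min
|Q| = 367.98 kW = 367980 W

Q = 368000 W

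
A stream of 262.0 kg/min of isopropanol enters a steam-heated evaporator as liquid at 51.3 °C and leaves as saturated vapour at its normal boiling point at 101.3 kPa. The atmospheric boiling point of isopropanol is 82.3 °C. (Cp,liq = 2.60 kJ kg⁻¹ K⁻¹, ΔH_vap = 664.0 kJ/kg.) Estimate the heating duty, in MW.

Q = 3.25 MW

liquid 51.3→82.3 °C: 80.6 kJ/kg
vaporisation at 82.3 °C: 664 kJ/kg
Δh = 80.6 + 664 = 744.6 kJ/kg
Q = ṁ·Δh = 262.0 kg/min × 744.6 kJ/kg = 195090 kJ/min
|Q| = 3251.4 kW = 3.2514 MW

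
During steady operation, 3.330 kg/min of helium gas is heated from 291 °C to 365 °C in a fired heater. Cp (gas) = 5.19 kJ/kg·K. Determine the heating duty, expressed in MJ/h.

Q = ṁ·Cp·ΔT = 3.330 × 5.19 × (365 − 291) = 1278.9 kJ/min
Converting: 1278.9 / 60 s = 21.315 kW
Heating duty = 76.735 MJ/h

Q = 76.7 MJ/h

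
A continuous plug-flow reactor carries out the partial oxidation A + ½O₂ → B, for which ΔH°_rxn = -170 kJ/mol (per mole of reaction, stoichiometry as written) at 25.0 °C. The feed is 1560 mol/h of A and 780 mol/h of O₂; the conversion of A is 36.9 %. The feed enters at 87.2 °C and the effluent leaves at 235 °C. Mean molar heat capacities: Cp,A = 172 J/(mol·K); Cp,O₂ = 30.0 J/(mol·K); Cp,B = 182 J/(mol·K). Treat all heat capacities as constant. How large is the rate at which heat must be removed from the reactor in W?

Q_out = 15400 W

Extent of reaction ξ = 0.369 × 1560 = 575.64 mol/h
Reaction term: ξ·ΔH°_rxn = 575.64 × -170 = -97859 kJ/h
Sensible, feed 87.2→25 °C: -18145 kJ/h
Outlet flows (mol/h): A 984.36, O₂ 492.18, B 575.64
Sensible, products 25→235 °C: 60657 kJ/h
Q = ΔH = -55347 kJ/h = -15.374 kW
Heat removed = 15374 W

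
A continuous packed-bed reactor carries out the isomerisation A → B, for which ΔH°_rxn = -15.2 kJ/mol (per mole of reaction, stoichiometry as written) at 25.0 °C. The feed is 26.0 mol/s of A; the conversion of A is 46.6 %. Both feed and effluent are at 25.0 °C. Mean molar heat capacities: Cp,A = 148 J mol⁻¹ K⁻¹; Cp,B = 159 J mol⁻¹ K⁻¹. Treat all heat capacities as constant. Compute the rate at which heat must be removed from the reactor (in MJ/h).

Q_out = 663 MJ/h

Extent of reaction ξ = 0.466 × 26.0 = 12.116 mol/s
Reaction term: ξ·ΔH°_rxn = 12.116 × -15.2 = -184.16 kJ/s
Q = ΔH = -184.16 kJ/s = -184.16 kW
Heat removed = 662.99 MJ/h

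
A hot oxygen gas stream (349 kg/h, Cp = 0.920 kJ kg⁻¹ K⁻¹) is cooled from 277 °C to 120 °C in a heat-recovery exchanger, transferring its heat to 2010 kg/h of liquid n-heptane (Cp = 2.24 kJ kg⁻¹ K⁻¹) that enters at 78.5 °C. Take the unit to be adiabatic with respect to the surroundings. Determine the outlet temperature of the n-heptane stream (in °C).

Heat released by hot stream: Q = 349 × 0.920 × (277 − 120) = 50410 kJ/h
Energy balance on cold side (adiabatic exchanger): Q = ṁ_c·Cp_c·(T_c,out − T_c,in)
T_c,out = 78.5 + 50410/(2010 × 2.24) = 89.696 °C

T_c,out = 89.7 °C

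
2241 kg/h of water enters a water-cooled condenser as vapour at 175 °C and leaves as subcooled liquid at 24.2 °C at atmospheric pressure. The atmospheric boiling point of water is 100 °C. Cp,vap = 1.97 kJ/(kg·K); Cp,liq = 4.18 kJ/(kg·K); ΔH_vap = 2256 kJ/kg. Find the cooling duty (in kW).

Q_c = 1690 kW

vapour 175→100 °C: -147.75 kJ/kg
condensation at 100 °C: -2256 kJ/kg
liquid 100→24.2 °C: -316.84 kJ/kg
Δh = -147.75 + -2256 + -316.84 = -2720.6 kJ/kg
Q = ṁ·Δh = 2241 kg/h × -2720.6 kJ/kg = -6.0969e+06 kJ/h
|Q| = 1693.6 kW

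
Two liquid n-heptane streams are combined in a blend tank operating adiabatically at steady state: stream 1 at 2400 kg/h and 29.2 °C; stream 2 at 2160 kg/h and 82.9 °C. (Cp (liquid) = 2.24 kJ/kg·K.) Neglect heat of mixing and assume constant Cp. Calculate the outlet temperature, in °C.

Energy balance with Q = 0: Σ ṁᵢCp,ᵢ(T_out − Tᵢ) = 0
Σ ṁᵢCp,ᵢTᵢ = 2400×2.24×29.2 + 2160×2.24×82.9 = 558080
Σ ṁᵢCp,ᵢ = 2400×2.24 + 2160×2.24 = 10214
T_out = 558080 / 10214 = 54.637 °C

T_out = 54.6 °C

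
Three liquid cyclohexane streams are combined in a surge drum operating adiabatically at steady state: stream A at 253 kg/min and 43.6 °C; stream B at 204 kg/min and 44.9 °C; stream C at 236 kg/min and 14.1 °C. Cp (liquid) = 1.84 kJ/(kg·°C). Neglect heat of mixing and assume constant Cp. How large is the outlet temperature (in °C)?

T_out = 33.9 °C

Energy balance with Q = 0: Σ ṁᵢCp,ᵢ(T_out − Tᵢ) = 0
Σ ṁᵢCp,ᵢTᵢ = 253×1.84×43.6 + 204×1.84×44.9 + 236×1.84×14.1 = 43273
Σ ṁᵢCp,ᵢ = 253×1.84 + 204×1.84 + 236×1.84 = 1275.1
T_out = 43273 / 1275.1 = 33.937 °C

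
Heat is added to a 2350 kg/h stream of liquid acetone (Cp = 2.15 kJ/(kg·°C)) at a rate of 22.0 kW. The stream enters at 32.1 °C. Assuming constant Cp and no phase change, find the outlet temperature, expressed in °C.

Q = 22.0 kW = 79200 kJ/h
ΔT = Q/(ṁ·Cp) = 79200/(2350×2.15) = 15.675 K
T_out = 32.1 + 15.675 = 47.775 °C

T_out = 47.8 °C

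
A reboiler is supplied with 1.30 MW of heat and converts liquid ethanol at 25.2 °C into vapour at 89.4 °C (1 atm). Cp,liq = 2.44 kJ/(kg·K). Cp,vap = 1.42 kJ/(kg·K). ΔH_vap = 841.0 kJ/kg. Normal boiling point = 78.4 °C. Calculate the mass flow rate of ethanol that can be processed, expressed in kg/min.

ṁ = 79.1 kg/min

Δh = 2.44×(78.4−25.2) + 841.0 + 1.42×(89.4−78.4) = 986.43 kJ/kg
Q = 1.30 MW = 1300 kJ/s = 78000 kJ/min
ṁ = Q/Δh = 78000 / 986.43 = 79.073 kg/min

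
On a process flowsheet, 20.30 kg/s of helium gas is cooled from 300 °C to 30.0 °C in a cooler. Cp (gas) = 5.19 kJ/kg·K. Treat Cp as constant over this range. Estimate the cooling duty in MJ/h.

Q_c = 102000 MJ/h

Q = ṁ·Cp·ΔT = 20.30 × 5.19 × (30.0 − 300) = -28446 kJ/s
Cooling duty = 102410 MJ/h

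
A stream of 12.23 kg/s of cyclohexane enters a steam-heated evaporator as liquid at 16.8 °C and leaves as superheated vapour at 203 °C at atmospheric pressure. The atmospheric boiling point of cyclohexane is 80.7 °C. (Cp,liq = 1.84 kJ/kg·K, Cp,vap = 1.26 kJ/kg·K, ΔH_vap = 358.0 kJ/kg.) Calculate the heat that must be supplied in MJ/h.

Q = 27700 MJ/h

liquid 16.8→80.7 °C: 117.58 kJ/kg
vaporisation at 80.7 °C: 358 kJ/kg
vapour 80.7→203 °C: 154.1 kJ/kg
Δh = 117.58 + 358 + 154.1 = 629.67 kJ/kg
Q = ṁ·Δh = 12.23 kg/s × 629.67 kJ/kg = 7700.9 kJ/s
|Q| = 7700.9 kW = 27723 MJ/h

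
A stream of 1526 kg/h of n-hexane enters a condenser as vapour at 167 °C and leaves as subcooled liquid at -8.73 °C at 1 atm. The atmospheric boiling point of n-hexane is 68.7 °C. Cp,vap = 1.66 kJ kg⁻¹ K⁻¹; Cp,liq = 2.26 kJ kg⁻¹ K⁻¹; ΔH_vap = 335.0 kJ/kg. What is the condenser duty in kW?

Q_c = 285 kW

vapour 167→68.7 °C: -163.18 kJ/kg
condensation at 68.7 °C: -335 kJ/kg
liquid 68.7→-8.73 °C: -174.99 kJ/kg
Δh = -163.18 + -335 + -174.99 = -673.17 kJ/kg
Q = ṁ·Δh = 1526 kg/h × -673.17 kJ/kg = -1.0273e+06 kJ/h
|Q| = 285.35 kW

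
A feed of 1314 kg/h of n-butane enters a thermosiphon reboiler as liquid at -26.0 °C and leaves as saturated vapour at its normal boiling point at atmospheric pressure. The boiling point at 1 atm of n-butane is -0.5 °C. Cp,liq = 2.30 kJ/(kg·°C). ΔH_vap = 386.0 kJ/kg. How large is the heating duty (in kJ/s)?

Q = 162 kJ/s

liquid -26.0→-0.5 °C: 58.65 kJ/kg
vaporisation at -0.5 °C: 386 kJ/kg
Δh = 58.65 + 386 = 444.65 kJ/kg
Q = ṁ·Δh = 1314 kg/h × 444.65 kJ/kg = 584270 kJ/h
|Q| = 162.3 kW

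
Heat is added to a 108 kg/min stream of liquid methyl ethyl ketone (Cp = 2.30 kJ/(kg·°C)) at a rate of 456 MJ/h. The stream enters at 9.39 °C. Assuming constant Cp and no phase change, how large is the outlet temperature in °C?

T_out = 40.0 °C

Q = 456 MJ/h = 7600 kJ/min
ΔT = Q/(ṁ·Cp) = 7600/(108×2.30) = 30.596 K
T_out = 9.39 + 30.596 = 39.986 °C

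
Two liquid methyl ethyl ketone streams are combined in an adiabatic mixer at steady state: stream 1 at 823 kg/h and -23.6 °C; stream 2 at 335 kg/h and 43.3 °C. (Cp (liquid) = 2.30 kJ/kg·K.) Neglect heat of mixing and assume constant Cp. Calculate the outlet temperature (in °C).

Energy balance with Q = 0: Σ ṁᵢCp,ᵢ(T_out − Tᵢ) = 0
Σ ṁᵢCp,ᵢTᵢ = 823×2.30×-23.6 + 335×2.30×43.3 = -11310
Σ ṁᵢCp,ᵢ = 823×2.30 + 335×2.30 = 2663.4
T_out = -11310 / 2663.4 = -4.2464 °C

T_out = -4.25 °C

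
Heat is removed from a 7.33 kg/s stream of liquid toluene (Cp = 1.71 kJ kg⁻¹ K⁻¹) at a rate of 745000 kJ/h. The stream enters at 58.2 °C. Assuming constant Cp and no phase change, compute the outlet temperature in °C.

T_out = 41.7 °C

Q = 745000 kJ/h = 206.94 kJ/s
ΔT = Q/(ṁ·Cp) = 206.94/(7.33×1.71) = 16.51 K
T_out = 58.2 − 16.51 = 41.69 °C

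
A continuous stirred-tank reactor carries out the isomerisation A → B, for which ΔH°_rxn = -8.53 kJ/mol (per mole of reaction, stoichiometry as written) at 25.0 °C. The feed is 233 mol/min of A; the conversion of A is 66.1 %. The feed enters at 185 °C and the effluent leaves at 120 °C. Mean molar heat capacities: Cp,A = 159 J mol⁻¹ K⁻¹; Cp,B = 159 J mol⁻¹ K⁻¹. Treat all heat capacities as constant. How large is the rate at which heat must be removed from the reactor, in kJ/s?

Q_out = 62.0 kJ/s

Extent of reaction ξ = 0.661 × 233 = 154.01 mol/min
Reaction term: ξ·ΔH°_rxn = 154.01 × -8.53 = -1313.7 kJ/min
Sensible, feed 185→25 °C: -5927.5 kJ/min
Outlet flows (mol/min): A 78.987, B 154.01
Sensible, products 25→120 °C: 3519.5 kJ/min
Q = ΔH = -3721.8 kJ/min = -62.03 kW
Heat removed = 62.03 kJ/s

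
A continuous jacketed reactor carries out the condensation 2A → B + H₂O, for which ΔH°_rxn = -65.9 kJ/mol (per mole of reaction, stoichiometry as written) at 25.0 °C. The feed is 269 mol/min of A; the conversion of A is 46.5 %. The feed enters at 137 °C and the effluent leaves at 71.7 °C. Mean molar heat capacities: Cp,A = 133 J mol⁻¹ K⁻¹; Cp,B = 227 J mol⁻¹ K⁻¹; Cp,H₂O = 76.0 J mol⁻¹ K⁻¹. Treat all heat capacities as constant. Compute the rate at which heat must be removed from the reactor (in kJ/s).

Extent of reaction ξ = 0.465 × 269 / 2 = 62.543 mol/min
Reaction term: ξ·ΔH°_rxn = 62.543 × -65.9 = -4121.6 kJ/min
Sensible, feed 137→25 °C: -4007 kJ/min
Outlet flows (mol/min): A 143.91, B 62.543, H₂O 62.543
Sensible, products 25→71.7 °C: 1778.9 kJ/min
Q = ΔH = -6349.7 kJ/min = -105.83 kW
Heat removed = 105.83 kJ/s

Q_out = 106 kJ/s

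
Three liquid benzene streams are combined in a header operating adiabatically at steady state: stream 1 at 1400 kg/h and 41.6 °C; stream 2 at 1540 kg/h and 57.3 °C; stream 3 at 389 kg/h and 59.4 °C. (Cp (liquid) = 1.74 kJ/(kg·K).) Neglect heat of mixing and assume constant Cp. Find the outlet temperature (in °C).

T_out = 50.9 °C

Adiabatic, steady state ⇒ Σ ṁᵢCp,ᵢ(T_out − Tᵢ) = 0
Σ ṁᵢCp,ᵢTᵢ = 1400×1.74×41.6 + 1540×1.74×57.3 + 389×1.74×59.4 = 295080
Σ ṁᵢCp,ᵢ = 1400×1.74 + 1540×1.74 + 389×1.74 = 5792.5
T_out = 295080 / 5792.5 = 50.943 °C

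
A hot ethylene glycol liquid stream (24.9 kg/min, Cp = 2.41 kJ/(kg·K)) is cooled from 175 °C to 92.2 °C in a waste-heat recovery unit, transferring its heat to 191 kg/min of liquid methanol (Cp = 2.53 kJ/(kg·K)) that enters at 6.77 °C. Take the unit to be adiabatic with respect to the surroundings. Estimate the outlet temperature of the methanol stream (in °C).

T_c,out = 17.1 °C

Heat released by hot stream: Q = 24.9 × 2.41 × (175 − 92.2) = 4968.7 kJ/min
Energy balance on cold side (adiabatic exchanger): Q = ṁ_c·Cp_c·(T_c,out − T_c,in)
T_c,out = 6.77 + 4968.7/(191 × 2.53) = 17.052 °C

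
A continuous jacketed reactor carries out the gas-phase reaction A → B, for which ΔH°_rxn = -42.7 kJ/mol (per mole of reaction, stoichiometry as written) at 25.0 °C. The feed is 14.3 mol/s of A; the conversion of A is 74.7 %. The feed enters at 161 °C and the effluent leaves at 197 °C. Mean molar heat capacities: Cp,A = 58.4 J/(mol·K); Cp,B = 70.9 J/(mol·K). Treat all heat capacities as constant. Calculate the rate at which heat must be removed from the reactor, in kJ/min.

Q_out = 24200 kJ/min

Extent of reaction ξ = 0.747 × 14.3 = 10.682 mol/s
Reaction term: ξ·ΔH°_rxn = 10.682 × -42.7 = -456.13 kJ/s
Sensible, feed 161→25 °C: -113.58 kJ/s
Outlet flows (mol/s): A 3.6179, B 10.682
Sensible, products 25→197 °C: 166.61 kJ/s
Q = ΔH = -403.09 kJ/s = -403.09 kW
Heat removed = 24186 kJ/min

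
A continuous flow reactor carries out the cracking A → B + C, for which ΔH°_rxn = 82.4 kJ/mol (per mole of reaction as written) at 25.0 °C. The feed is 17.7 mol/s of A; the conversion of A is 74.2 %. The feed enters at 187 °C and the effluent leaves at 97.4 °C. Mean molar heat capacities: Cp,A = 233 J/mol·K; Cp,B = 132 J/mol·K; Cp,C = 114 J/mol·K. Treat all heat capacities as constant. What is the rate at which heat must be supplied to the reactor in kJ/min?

Q_in = 43500 kJ/min

Extent of reaction ξ = 0.742 × 17.7 = 13.133 mol/s
Reaction term: ξ·ΔH°_rxn = 13.133 × 82.4 = 1082.2 kJ/s
Sensible, feed 187→25 °C: -668.1 kJ/s
Outlet flows (mol/s): A 4.5666, B 13.133, C 13.133
Sensible, products 25→97.4 °C: 310.95 kJ/s
Q = ΔH = 725.03 kJ/s = 725.03 kW
Heat supplied = 43502 kJ/min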